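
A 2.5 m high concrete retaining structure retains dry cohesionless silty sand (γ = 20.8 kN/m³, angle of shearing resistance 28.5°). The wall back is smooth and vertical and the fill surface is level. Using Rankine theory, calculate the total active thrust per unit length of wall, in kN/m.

23.0 kN/m

K_a = tan²(45° − φ/2) = 0.3540.
P_a = ½ K_a γ H² = 0.5 × 0.3540 × 20.8 × 2.5² = 23.01 kN/m.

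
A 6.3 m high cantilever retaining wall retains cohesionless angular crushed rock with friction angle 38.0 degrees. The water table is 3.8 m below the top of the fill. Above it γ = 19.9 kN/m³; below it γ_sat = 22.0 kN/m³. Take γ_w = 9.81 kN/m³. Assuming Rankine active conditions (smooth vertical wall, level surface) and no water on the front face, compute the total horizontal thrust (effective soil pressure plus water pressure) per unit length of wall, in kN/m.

119 kN/m

K_a = tan²(45° − φ/2) = 0.2379.
γ' = 22.0 − 9.81 = 12.19 kN/m³. Depth below WT = 2.5 m.
σ'_h at WT = K_a γ d_w = 17.99 kPa; at base = 17.99 + K_a γ' × 2.5 = 25.24 kPa.
P₁ (0–3.8 m) = ½×17.99×3.8 = 34.18. P₂ (3.8–6.3 m) = ½(17.99+25.24)×2.5 = 54.03.
P_w = ½ γ_w h₂² = 0.5×9.81×2.5² = 30.66. Total = 34.18+54.03+30.66 = 118.9 kN/m.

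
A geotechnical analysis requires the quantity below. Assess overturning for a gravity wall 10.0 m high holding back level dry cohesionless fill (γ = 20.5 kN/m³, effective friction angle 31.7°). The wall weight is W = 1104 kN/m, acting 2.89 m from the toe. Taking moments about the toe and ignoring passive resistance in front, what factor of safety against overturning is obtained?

K_a = tan²(45° − 31.7°/2) = 0.3111.
P_a = ½K_aγH² = 0.5×0.3111×20.5×10.0² = 318.8 kN/m, acting at H/3 = 3.333 m above the base.
Overturning moment M_o = P_a × H/3 = 318.8 × 3.333 = 1063.
Resisting moment M_r = W × 2.89 = 1104 × 2.89 = 3191.
FS_overturning = M_r/M_o = 3191/1063 = 3.002.

3.00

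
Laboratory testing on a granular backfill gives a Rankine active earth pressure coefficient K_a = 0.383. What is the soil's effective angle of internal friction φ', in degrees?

K_a = tan²(45° − φ/2) ⇒ 45° − φ/2 = arctan(√0.383) = 31.75°.
φ = 2(45° − 31.75°) = 26.50°.

26.5°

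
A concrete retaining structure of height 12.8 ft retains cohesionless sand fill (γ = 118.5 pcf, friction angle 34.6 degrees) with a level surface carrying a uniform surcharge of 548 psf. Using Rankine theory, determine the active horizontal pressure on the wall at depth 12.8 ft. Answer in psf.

K_a = (1 − sin φ)/(1 + sin φ) = 0.2756.
σ_v = γz + q = 118.5 × 12.8 + 548 = 2065 psf.
σ_h = K_a σ_v = 0.2756 × 2065 = 569.1 psf.

569 psf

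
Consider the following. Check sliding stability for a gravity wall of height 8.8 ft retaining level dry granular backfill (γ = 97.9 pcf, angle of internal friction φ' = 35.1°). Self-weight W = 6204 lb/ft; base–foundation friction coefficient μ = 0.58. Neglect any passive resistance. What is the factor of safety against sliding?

K_a = tan²(45° − 35.1°/2) = 0.2698.
P_a = ½K_aγH² = 0.5×0.2698×97.9×8.8² = 1023 lb/ft, acting at H/3 = 2.933 ft above the base.
FS_sliding = μW / P_a = 0.58×6204 / 1023 = 3.518.

3.52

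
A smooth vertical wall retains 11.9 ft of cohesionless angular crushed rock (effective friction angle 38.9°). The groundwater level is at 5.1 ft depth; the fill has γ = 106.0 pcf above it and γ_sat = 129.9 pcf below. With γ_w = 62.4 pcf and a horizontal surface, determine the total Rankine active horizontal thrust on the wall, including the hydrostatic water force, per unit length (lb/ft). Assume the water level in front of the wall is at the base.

2950 lb/ft

K_a = tan²(45° − φ/2) = 0.2285.
γ' = 129.9 − 62.4 = 67.50 pcf. Depth below WT = 6.8 ft.
σ'_h at WT = K_a γ d_w = 123.5 psf; at base = 123.5 + K_a γ' × 6.8 = 228.4 psf.
P₁ (0–5.1 ft) = ½×123.5×5.1 = 315.0. P₂ (5.1–11.9 ft) = ½(123.5+228.4)×6.8 = 1197.
P_w = ½ γ_w h₂² = 0.5×62.4×6.8² = 1443. Total = 315.0+1197+1443 = 2954 lb/ft.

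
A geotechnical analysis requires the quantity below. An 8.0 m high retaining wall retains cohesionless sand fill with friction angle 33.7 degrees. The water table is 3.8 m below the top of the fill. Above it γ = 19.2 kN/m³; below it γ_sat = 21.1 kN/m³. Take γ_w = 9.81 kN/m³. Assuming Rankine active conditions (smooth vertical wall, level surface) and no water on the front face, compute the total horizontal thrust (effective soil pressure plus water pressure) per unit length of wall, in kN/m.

242 kN/m

K_a = tan²(45° − φ/2) = 0.2863.
γ' = 21.1 − 9.81 = 11.29 kN/m³. Depth below WT = 4.2 m.
σ'_h at WT = K_a γ d_w = 20.89 kPa; at base = 20.89 + K_a γ' × 4.2 = 34.46 kPa.
P₁ (0–3.8 m) = ½×20.89×3.8 = 39.69. P₂ (3.8–8.0 m) = ½(20.89+34.46)×4.2 = 116.2.
P_w = ½ γ_w h₂² = 0.5×9.81×4.2² = 86.52. Total = 39.69+116.2+86.52 = 242.5 kN/m.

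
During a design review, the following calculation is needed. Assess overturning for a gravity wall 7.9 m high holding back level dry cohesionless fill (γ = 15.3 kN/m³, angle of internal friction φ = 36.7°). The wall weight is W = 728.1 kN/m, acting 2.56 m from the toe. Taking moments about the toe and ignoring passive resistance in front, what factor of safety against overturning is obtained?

K_a = tan²(45° − 36.7°/2) = 0.2519.
P_a = ½K_aγH² = 0.5×0.2519×15.3×7.9² = 120.2 kN/m, acting at H/3 = 2.633 m above the base.
Overturning moment M_o = P_a × H/3 = 120.2 × 2.633 = 316.6.
Resisting moment M_r = W × 2.56 = 728.1 × 2.56 = 1864.
FS_overturning = M_r/M_o = 1864/316.6 = 5.886.

5.89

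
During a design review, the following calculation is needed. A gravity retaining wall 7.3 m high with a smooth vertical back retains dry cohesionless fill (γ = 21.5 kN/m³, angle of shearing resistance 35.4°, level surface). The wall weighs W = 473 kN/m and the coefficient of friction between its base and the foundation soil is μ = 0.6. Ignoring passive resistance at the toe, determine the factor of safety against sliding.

K_a = tan²(45° − 35.4°/2) = 0.2664.
P_a = ½K_aγH² = 0.5×0.2664×21.5×7.3² = 152.6 kN/m, acting at H/3 = 2.433 m above the base.
FS_sliding = μW / P_a = 0.6×473 / 152.6 = 1.860.

1.86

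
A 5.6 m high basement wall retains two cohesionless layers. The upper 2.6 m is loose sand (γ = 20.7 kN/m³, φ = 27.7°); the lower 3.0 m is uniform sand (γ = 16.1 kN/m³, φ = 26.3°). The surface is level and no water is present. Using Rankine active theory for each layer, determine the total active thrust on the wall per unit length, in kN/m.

K_a1 = tan²(45°−27.7°/2) = 0.3653; K_a2 = tan²(45°−26.3°/2) = 0.3859.
Layer 1: σ at base = K_a1 γ₁ h₁ = 19.66 kPa; P₁ = ½×19.66×2.6 = 25.56.
Layer 2: σ_v at top = γ₁h₁ = 53.82; σ_h top = K_a2×53.82 = 20.77; σ_h base = K_a2×(53.82+16.1×3.0) = 39.41.
P₂ = ½(20.77+39.41)×3.0 = 90.27. Total P_a = 25.56+90.27 = 115.8 kN/m.

116 kN/m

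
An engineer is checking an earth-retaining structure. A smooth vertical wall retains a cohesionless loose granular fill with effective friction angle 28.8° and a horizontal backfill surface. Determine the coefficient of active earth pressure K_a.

0.350

K_a = (1 − sin φ)/(1 + sin φ) = (1 − sin 28.8°)/(1 + sin 28.8°) = 0.3498.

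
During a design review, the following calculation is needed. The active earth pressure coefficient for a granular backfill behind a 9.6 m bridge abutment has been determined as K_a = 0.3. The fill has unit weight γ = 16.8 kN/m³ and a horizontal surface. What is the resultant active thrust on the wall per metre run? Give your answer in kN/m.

232 kN/m

P = ½ K_a γ H² = 0.5 × 0.3 × 16.8 × 9.6² = 232.2 kN/m.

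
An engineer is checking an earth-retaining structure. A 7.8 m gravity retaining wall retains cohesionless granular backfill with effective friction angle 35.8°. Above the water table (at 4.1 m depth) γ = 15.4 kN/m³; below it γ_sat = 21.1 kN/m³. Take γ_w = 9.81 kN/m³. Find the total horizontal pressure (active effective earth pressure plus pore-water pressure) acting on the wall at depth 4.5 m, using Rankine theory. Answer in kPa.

K_a = (1 − sin φ)/(1 + sin φ) = 0.2619.
γ' = 21.1 − 9.81 = 11.29 kN/m³.
Effective vertical stress at 4.5 m: σ'_v = 15.4×4.1 + 11.29×0.400 = 67.66 kPa.
σ'_h = K_a σ'_v = 0.2619 × 67.66 = 17.72 kPa; u = γ_w × 0.400 = 3.924 kPa.
Total σ_h = 17.72 + 3.924 = 21.64 kPa.

21.6 kPa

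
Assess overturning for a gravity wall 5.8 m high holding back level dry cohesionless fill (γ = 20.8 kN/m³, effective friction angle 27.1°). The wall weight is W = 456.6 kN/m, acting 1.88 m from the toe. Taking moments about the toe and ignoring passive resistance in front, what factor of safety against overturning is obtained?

3.39

K_a = tan²(45° − 27.1°/2) = 0.3741.
P_a = ½K_aγH² = 0.5×0.3741×20.8×5.8² = 130.9 kN/m, acting at H/3 = 1.933 m above the base.
Overturning moment M_o = P_a × H/3 = 130.9 × 1.933 = 253.0.
Resisting moment M_r = W × 1.88 = 456.6 × 1.88 = 858.4.
FS_overturning = M_r/M_o = 858.4/253.0 = 3.393.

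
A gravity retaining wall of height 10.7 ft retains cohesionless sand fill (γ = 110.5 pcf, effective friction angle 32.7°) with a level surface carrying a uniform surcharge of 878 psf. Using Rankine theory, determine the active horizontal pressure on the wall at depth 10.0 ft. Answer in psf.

592 psf

K_a = (1 − sin φ)/(1 + sin φ) = 0.2985.
σ_v = γz + q = 110.5 × 10.0 + 878 = 1983 psf.
σ_h = K_a σ_v = 0.2985 × 1983 = 591.9 psf.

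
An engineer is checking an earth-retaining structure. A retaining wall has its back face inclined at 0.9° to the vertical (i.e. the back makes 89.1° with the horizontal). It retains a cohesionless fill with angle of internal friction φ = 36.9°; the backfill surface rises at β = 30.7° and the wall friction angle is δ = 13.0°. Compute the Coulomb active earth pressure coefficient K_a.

0.391

K_a = sin²(α+φ) / [sin²α · sin(α−δ) · (1 + √{sin(φ+δ)sin(φ−β) / (sin(α−δ)sin(α+β))})²].
With α = 89.1°, φ = 36.9°, δ = 13.0°, β = 30.7°: K_a = 0.3911.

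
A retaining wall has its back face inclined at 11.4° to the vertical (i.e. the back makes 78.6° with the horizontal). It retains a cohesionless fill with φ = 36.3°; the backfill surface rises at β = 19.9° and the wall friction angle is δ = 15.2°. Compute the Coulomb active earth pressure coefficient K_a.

K_a = sin²(α+φ) / [sin²α · sin(α−δ) · (1 + √{sin(φ+δ)sin(φ−β) / (sin(α−δ)sin(α+β))})²].
With α = 78.6°, φ = 36.3°, δ = 15.2°, β = 19.9°: K_a = 0.4256.

0.426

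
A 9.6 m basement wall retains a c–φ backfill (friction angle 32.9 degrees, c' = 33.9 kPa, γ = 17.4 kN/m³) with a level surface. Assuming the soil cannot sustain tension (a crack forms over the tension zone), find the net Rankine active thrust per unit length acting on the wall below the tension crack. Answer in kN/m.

K_a = 0.2960; √K_a = 0.5441.
Tension-crack depth z_c = 2c/(γ√K_a) = 2×33.9/(17.4×0.5441) = 7.162 m.
σ_a at base = K_a γ H − 2c√K_a = 0.2960×17.4×9.6 − 2×33.9×0.5441 = 12.56 kPa.
P_a = ½ × 12.56 × (H − z_c) = 0.5×12.56×2.438 = 15.31 kN/m.

15.3 kN/m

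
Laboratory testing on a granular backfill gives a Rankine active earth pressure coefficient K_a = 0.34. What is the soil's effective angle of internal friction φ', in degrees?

29.5°

K_a = tan²(45° − φ/2) ⇒ 45° − φ/2 = arctan(√0.34) = 30.25°.
φ = 2(45° − 30.25°) = 29.51°.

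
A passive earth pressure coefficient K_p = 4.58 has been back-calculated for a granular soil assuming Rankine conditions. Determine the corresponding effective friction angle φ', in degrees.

K_p = (1+sin φ)/(1−sin φ) ⇒ sin φ = (K_p − 1)/(K_p + 1) = 0.6416.
φ = arcsin(0.6416) = 39.91°.

39.9°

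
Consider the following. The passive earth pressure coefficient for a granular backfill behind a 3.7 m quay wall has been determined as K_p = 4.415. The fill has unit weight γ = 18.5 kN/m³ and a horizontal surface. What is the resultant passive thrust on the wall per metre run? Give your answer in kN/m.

P = ½ K_p γ H² = 0.5 × 4.415 × 18.5 × 3.7² = 559.1 kN/m.

559 kN/m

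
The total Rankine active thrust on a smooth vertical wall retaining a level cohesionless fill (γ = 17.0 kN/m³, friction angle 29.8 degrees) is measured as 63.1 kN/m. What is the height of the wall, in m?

4.70 m

K_a = 0.3360. P_a = ½ K_a γ H² ⇒ H = √(2P_a/(K_a γ)).
H = √(2×63.1/(0.3360×17.0)) = 4.700 m.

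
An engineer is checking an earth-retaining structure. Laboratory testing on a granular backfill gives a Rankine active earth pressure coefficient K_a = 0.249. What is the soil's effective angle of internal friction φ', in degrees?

K_a = tan²(45° − φ/2) ⇒ 45° − φ/2 = arctan(√0.249) = 26.52°.
φ = 2(45° − 26.52°) = 36.96°.

37.0°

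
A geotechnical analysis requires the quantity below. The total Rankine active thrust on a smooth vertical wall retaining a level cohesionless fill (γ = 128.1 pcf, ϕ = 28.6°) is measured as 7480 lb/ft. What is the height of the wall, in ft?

K_a = 0.3525. P_a = ½ K_a γ H² ⇒ H = √(2P_a/(K_a γ)).
H = √(2×7480/(0.3525×128.1)) = 18.20 ft.

18.2 ft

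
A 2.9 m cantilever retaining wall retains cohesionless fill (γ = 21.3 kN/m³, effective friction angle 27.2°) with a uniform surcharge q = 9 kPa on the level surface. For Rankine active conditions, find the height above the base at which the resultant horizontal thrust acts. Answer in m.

1.08 m

K_a = 0.3726.
Triangular part P₁ = ½K_aγH² = 33.37 at H/3 = 0.9667 m; rectangular part P₂ = K_a q H = 9.725 at H/2 = 1.450 m.
ȳ = (P₁·0.9667 + P₂·1.450)/(P₁+P₂) = 1.076 m.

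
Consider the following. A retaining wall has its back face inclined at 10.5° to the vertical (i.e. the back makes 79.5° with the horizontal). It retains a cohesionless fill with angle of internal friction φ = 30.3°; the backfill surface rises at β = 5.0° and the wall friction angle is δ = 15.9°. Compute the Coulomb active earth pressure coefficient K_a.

0.405

K_a = sin²(α+φ) / [sin²α · sin(α−δ) · (1 + √{sin(φ+δ)sin(φ−β) / (sin(α−δ)sin(α+β))})²].
With α = 79.5°, φ = 30.3°, δ = 15.9°, β = 5.0°: K_a = 0.4053.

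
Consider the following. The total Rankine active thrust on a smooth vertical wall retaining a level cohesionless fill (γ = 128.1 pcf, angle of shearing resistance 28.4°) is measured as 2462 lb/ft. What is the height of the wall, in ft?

K_a = 0.3554. P_a = ½ K_a γ H² ⇒ H = √(2P_a/(K_a γ)).
H = √(2×2462/(0.3554×128.1)) = 10.40 ft.

10.4 ft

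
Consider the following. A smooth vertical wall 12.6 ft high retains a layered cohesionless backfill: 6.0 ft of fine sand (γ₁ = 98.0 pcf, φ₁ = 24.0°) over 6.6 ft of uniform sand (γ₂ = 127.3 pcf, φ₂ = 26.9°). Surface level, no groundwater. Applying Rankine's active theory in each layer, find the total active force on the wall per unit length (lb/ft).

3250 lb/ft

K_a1 = tan²(45°−24.0°/2) = 0.4217; K_a2 = tan²(45°−26.9°/2) = 0.3770.
Layer 1: σ at base = K_a1 γ₁ h₁ = 248.0 psf; P₁ = ½×248.0×6.0 = 743.9.
Layer 2: σ_v at top = γ₁h₁ = 588.0; σ_h top = K_a2×588.0 = 221.7; σ_h base = K_a2×(588.0+127.3×6.6) = 538.4.
P₂ = ½(221.7+538.4)×6.6 = 2508. Total P_a = 743.9+2508 = 3252 lb/ft.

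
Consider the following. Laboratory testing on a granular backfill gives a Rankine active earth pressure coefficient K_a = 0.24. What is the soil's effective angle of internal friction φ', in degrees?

K_a = tan²(45° − φ/2) ⇒ 45° − φ/2 = arctan(√0.24) = 26.10°.
φ = 2(45° − 26.10°) = 37.80°.

37.8°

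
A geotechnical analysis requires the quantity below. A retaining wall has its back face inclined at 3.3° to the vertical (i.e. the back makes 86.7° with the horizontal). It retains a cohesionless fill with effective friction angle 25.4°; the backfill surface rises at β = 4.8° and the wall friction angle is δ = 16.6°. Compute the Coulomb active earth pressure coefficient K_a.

K_a = sin²(α+φ) / [sin²α · sin(α−δ) · (1 + √{sin(φ+δ)sin(φ−β) / (sin(α−δ)sin(α+β))})²].
With α = 86.7°, φ = 25.4°, δ = 16.6°, β = 4.8°: K_a = 0.4069.

0.407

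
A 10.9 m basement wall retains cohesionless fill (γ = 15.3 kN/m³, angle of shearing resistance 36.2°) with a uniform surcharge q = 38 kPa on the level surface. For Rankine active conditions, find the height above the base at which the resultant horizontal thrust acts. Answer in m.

K_a = 0.2574.
Triangular part P₁ = ½K_aγH² = 233.9 at H/3 = 3.633 m; rectangular part P₂ = K_a q H = 106.6 at H/2 = 5.450 m.
ȳ = (P₁·3.633 + P₂·5.450)/(P₁+P₂) = 4.202 m.

4.20 m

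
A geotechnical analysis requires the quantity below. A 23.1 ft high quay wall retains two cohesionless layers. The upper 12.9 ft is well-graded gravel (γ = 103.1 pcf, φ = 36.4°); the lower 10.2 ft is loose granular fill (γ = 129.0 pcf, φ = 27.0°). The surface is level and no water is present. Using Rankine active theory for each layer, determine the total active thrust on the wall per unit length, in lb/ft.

K_a1 = tan²(45°−36.4°/2) = 0.2552; K_a2 = tan²(45°−27.0°/2) = 0.3755.
Layer 1: σ at base = K_a1 γ₁ h₁ = 339.4 psf; P₁ = ½×339.4×12.9 = 2189.
Layer 2: σ_v at top = γ₁h₁ = 1330; σ_h top = K_a2×1330 = 499.4; σ_h base = K_a2×(1330+129.0×10.2) = 993.6.
P₂ = ½(499.4+993.6)×10.2 = 7614. Total P_a = 2189+7614 = 9803 lb/ft.

9800 lb/ft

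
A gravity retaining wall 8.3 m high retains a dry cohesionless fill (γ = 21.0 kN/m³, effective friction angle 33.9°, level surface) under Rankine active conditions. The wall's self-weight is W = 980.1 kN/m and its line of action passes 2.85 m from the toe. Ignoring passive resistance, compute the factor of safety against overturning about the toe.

K_a = tan²(45° − 33.9°/2) = 0.2839.
P_a = ½K_aγH² = 0.5×0.2839×21.0×8.3² = 205.4 kN/m, acting at H/3 = 2.767 m above the base.
Overturning moment M_o = P_a × H/3 = 205.4 × 2.767 = 568.2.
Resisting moment M_r = W × 2.85 = 980.1 × 2.85 = 2793.
FS_overturning = M_r/M_o = 2793/568.2 = 4.916.

4.92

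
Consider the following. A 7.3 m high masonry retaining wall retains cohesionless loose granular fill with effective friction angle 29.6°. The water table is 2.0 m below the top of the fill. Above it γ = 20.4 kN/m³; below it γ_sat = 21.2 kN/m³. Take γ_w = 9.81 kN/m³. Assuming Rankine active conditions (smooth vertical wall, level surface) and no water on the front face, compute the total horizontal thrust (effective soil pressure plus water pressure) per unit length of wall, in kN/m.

K_a = tan²(45° − φ/2) = 0.3387.
γ' = 21.2 − 9.81 = 11.39 kN/m³. Depth below WT = 5.3 m.
σ'_h at WT = K_a γ d_w = 13.82 kPa; at base = 13.82 + K_a γ' × 5.3 = 34.27 kPa.
P₁ (0–2.0 m) = ½×13.82×2.0 = 13.82. P₂ (2.0–7.3 m) = ½(13.82+34.27)×5.3 = 127.4.
P_w = ½ γ_w h₂² = 0.5×9.81×5.3² = 137.8. Total = 13.82+127.4+137.8 = 279.0 kN/m.

279 kN/m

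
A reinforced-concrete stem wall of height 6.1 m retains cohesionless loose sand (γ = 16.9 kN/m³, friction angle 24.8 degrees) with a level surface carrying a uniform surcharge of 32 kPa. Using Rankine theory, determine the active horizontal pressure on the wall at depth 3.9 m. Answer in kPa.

K_a = (1 − sin φ)/(1 + sin φ) = 0.4090.
σ_v = γz + q = 16.9 × 3.9 + 32 = 97.91 kPa.
σ_h = K_a σ_v = 0.4090 × 97.91 = 40.04 kPa.

40.0 kPa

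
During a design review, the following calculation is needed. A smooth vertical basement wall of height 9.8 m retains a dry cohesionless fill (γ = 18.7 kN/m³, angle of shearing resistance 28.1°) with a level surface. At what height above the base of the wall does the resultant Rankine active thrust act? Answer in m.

3.27 m

K_a = 0.3596.
The pressure distribution is triangular, so the resultant acts at H/3 above the base = 9.8/3 = 3.267 m.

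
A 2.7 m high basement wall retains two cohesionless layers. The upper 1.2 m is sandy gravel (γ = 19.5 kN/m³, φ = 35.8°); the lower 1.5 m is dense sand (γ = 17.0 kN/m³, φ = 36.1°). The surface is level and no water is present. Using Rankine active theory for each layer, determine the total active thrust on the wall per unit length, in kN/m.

K_a1 = tan²(45°−35.8°/2) = 0.2619; K_a2 = tan²(45°−36.1°/2) = 0.2585.
Layer 1: σ at base = K_a1 γ₁ h₁ = 6.128 kPa; P₁ = ½×6.128×1.2 = 3.677.
Layer 2: σ_v at top = γ₁h₁ = 23.40; σ_h top = K_a2×23.40 = 6.049; σ_h base = K_a2×(23.40+17.0×1.5) = 12.64.
P₂ = ½(6.049+12.64)×1.5 = 14.02. Total P_a = 3.677+14.02 = 17.69 kN/m.

17.7 kN/m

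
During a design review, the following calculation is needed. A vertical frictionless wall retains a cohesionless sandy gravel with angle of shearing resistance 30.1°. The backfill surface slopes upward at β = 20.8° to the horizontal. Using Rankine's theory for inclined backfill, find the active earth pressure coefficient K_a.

0.421

K_a = cos β · (cos β − √(cos²β − cos²φ)) / (cos β + √(cos²β − cos²φ)).
cos β = 0.9348, cos φ = 0.8652, √(cos²β − cos²φ) = 0.3541.
K_a = 0.9348 × (0.9348 − 0.3541)/(0.9348 + 0.3541) = 0.4211.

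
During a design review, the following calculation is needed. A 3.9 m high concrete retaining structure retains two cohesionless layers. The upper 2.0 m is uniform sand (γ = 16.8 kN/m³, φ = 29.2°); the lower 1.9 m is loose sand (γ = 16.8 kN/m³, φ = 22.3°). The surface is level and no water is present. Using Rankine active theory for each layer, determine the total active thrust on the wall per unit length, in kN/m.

53.9 kN/m

K_a1 = tan²(45°−29.2°/2) = 0.3442; K_a2 = tan²(45°−22.3°/2) = 0.4498.
Layer 1: σ at base = K_a1 γ₁ h₁ = 11.57 kPa; P₁ = ½×11.57×2.0 = 11.57.
Layer 2: σ_v at top = γ₁h₁ = 33.60; σ_h top = K_a2×33.60 = 15.11; σ_h base = K_a2×(33.60+16.8×1.9) = 29.47.
P₂ = ½(15.11+29.47)×1.9 = 42.36. Total P_a = 11.57+42.36 = 53.92 kN/m.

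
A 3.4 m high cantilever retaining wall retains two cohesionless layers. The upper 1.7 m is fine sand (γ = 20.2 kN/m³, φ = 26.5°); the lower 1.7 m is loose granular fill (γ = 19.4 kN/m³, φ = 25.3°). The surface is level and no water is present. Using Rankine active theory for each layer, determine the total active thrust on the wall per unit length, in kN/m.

K_a1 = tan²(45°−26.5°/2) = 0.3829; K_a2 = tan²(45°−25.3°/2) = 0.4012.
Layer 1: σ at base = K_a1 γ₁ h₁ = 13.15 kPa; P₁ = ½×13.15×1.7 = 11.18.
Layer 2: σ_v at top = γ₁h₁ = 34.34; σ_h top = K_a2×34.34 = 13.78; σ_h base = K_a2×(34.34+19.4×1.7) = 27.01.
P₂ = ½(13.78+27.01)×1.7 = 34.67. Total P_a = 11.18+34.67 = 45.84 kN/m.

45.8 kN/m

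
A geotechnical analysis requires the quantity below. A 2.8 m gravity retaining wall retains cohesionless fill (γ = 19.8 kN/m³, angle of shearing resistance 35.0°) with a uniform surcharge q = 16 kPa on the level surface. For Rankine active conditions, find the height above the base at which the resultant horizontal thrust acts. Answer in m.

K_a = 0.2710.
Triangular part P₁ = ½K_aγH² = 21.03 at H/3 = 0.9333 m; rectangular part P₂ = K_a q H = 12.14 at H/2 = 1.400 m.
ȳ = (P₁·0.9333 + P₂·1.400)/(P₁+P₂) = 1.104 m.

1.10 m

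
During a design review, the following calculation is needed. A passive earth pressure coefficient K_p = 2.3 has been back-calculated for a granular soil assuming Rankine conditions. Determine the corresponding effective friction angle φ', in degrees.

23.2°

K_p = (1+sin φ)/(1−sin φ) ⇒ sin φ = (K_p − 1)/(K_p + 1) = 0.3939.
φ = arcsin(0.3939) = 23.20°.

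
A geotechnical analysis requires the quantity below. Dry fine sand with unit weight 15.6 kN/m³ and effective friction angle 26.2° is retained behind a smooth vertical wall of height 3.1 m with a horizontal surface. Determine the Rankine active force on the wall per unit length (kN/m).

29.0 kN/m

K_a = tan²(45° − φ/2) = 0.3874.
P_a = ½ K_a γ H² = 0.5 × 0.3874 × 15.6 × 3.1² = 29.04 kN/m.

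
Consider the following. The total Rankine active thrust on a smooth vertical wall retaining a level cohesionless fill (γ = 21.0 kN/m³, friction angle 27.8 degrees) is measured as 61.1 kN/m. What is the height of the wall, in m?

4.00 m

K_a = 0.3639. P_a = ½ K_a γ H² ⇒ H = √(2P_a/(K_a γ)).
H = √(2×61.1/(0.3639×21.0)) = 3.999 m.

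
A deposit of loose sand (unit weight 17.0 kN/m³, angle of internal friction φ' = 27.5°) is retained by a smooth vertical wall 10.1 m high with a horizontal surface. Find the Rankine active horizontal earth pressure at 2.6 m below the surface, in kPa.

16.3 kPa

K_a = (1 − sin φ)/(1 + sin φ) = 0.3682.
σ_h = K_a γ z = 0.3682 × 17.0 × 2.6 = 16.28 kPa.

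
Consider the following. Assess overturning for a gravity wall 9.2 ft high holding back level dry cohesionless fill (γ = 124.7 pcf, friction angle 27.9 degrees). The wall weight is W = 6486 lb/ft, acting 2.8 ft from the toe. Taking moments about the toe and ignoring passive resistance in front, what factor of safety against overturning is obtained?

K_a = tan²(45° − 27.9°/2) = 0.3625.
P_a = ½K_aγH² = 0.5×0.3625×124.7×9.2² = 1913 lb/ft, acting at H/3 = 3.067 ft above the base.
Overturning moment M_o = P_a × H/3 = 1913 × 3.067 = 5866.
Resisting moment M_r = W × 2.8 = 6486 × 2.8 = 18160.
FS_overturning = M_r/M_o = 18160/5866 = 3.096.

3.10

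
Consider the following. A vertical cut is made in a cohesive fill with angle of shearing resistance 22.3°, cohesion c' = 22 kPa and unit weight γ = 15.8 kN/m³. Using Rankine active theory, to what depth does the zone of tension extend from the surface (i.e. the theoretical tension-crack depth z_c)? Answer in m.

K_a = tan²(45° − 22.3°/2) = 0.4498; √K_a = 0.6707.
The active pressure is zero where K_a γ z = 2c√K_a, so z_c = 2c/(γ√K_a) = 2×22/(15.8×0.6707) = 4.152 m.

4.15 m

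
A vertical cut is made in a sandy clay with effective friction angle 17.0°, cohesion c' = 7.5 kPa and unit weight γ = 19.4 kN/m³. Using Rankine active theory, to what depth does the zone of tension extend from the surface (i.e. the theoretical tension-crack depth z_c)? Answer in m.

K_a = tan²(45° − 17.0°/2) = 0.5475; √K_a = 0.7400.
The active pressure is zero where K_a γ z = 2c√K_a, so z_c = 2c/(γ√K_a) = 2×7.5/(19.4×0.7400) = 1.045 m.

1.04 m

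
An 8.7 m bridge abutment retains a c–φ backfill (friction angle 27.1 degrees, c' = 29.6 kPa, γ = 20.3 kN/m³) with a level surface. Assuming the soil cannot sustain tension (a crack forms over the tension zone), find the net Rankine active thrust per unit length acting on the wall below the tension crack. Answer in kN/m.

K_a = 0.3741; √K_a = 0.6116.
Tension-crack depth z_c = 2c/(γ√K_a) = 2×29.6/(20.3×0.6116) = 4.768 m.
σ_a at base = K_a γ H − 2c√K_a = 0.3741×20.3×8.7 − 2×29.6×0.6116 = 29.86 kPa.
P_a = ½ × 29.86 × (H − z_c) = 0.5×29.86×3.932 = 58.69 kN/m.

58.7 kN/m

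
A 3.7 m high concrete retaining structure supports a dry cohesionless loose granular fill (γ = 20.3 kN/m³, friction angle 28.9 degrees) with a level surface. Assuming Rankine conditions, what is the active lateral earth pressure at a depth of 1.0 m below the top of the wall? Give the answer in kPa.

7.07 kPa

K_a = (1 − sin φ)/(1 + sin φ) = 0.3484.
σ_h = K_a γ z = 0.3484 × 20.3 × 1.0 = 7.072 kPa.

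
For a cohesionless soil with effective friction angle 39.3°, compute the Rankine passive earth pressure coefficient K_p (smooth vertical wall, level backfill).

K_p = (1 + sin φ)/(1 − sin φ) = tan²(45° + 39.3°/2) = 4.455.

4.46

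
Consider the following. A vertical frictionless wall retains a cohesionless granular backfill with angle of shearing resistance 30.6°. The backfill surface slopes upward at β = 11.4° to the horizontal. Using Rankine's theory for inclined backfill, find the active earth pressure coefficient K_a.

0.346

K_a = cos β · (cos β − √(cos²β − cos²φ)) / (cos β + √(cos²β − cos²φ)).
cos β = 0.9803, cos φ = 0.8607, √(cos²β − cos²φ) = 0.4691.
K_a = 0.9803 × (0.9803 − 0.4691)/(0.9803 + 0.4691) = 0.3457.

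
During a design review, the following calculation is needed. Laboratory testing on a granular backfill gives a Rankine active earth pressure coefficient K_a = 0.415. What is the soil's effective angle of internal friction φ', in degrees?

K_a = tan²(45° − φ/2) ⇒ 45° − φ/2 = arctan(√0.415) = 32.79°.
φ = 2(45° − 32.79°) = 24.42°.

24.4°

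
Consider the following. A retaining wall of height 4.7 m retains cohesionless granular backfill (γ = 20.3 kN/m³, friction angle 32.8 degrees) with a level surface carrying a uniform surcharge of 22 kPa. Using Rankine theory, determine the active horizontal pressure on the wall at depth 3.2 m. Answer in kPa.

K_a = (1 − sin φ)/(1 + sin φ) = 0.2973.
σ_v = γz + q = 20.3 × 3.2 + 22 = 86.96 kPa.
σ_h = K_a σ_v = 0.2973 × 86.96 = 25.85 kPa.

25.8 kPa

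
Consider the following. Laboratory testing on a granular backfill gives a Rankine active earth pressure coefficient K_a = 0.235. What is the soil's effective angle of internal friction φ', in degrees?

K_a = tan²(45° − φ/2) ⇒ 45° − φ/2 = arctan(√0.235) = 25.86°.
φ = 2(45° − 25.86°) = 38.27°.

38.3°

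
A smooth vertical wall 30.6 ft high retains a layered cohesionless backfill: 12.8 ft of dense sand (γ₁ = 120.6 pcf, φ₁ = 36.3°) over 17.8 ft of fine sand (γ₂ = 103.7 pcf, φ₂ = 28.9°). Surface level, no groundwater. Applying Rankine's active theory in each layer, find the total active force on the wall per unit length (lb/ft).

17800 lb/ft

K_a1 = tan²(45°−36.3°/2) = 0.2563; K_a2 = tan²(45°−28.9°/2) = 0.3484.
Layer 1: σ at base = K_a1 γ₁ h₁ = 395.6 psf; P₁ = ½×395.6×12.8 = 2532.
Layer 2: σ_v at top = γ₁h₁ = 1544; σ_h top = K_a2×1544 = 537.8; σ_h base = K_a2×(1544+103.7×17.8) = 1181.
P₂ = ½(537.8+1181)×17.8 = 15300. Total P_a = 2532+15300 = 17830 lb/ft.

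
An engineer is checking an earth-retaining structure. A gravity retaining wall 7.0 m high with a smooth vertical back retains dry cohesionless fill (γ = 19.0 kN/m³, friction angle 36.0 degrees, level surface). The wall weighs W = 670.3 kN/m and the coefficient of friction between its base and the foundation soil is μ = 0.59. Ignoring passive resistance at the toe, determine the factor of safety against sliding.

K_a = tan²(45° − 36.0°/2) = 0.2596.
P_a = ½K_aγH² = 0.5×0.2596×19.0×7.0² = 120.9 kN/m, acting at H/3 = 2.333 m above the base.
FS_sliding = μW / P_a = 0.59×670.3 / 120.9 = 3.272.

3.27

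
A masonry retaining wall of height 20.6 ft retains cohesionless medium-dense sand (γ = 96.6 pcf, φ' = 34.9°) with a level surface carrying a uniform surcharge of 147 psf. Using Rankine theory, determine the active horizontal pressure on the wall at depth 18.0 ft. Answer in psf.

K_a = (1 − sin φ)/(1 + sin φ) = 0.2721.
σ_v = γz + q = 96.6 × 18.0 + 147 = 1886 psf.
σ_h = K_a σ_v = 0.2721 × 1886 = 513.2 psf.

513 psf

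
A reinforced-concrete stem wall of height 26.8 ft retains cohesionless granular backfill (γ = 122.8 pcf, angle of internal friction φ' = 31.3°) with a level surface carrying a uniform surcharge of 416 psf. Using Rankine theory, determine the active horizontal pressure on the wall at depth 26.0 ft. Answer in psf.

K_a = (1 − sin φ)/(1 + sin φ) = 0.3162.
σ_v = γz + q = 122.8 × 26.0 + 416 = 3609 psf.
σ_h = K_a σ_v = 0.3162 × 3609 = 1141 psf.

1140 psf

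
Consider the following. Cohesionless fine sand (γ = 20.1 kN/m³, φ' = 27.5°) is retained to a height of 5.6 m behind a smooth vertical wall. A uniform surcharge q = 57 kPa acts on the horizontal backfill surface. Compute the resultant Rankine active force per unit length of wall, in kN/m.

234 kN/m

K_a = tan²(45° − φ/2) = 0.3682.
Soil triangle: ½ K_a γ H² = 0.5×0.3682×20.1×5.6² = 116.1 kN/m.
Surcharge rectangle: K_a q H = 0.3682×57×5.6 = 117.5 kN/m.
Total = 116.1 + 117.5 = 233.6 kN/m.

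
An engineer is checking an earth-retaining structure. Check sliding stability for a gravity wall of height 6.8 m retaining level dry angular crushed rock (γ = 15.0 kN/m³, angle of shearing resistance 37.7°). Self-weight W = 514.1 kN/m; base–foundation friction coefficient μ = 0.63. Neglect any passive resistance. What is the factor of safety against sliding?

K_a = tan²(45° − 37.7°/2) = 0.2411.
P_a = ½K_aγH² = 0.5×0.2411×15.0×6.8² = 83.60 kN/m, acting at H/3 = 2.267 m above the base.
FS_sliding = μW / P_a = 0.63×514.1 / 83.60 = 3.874.

3.87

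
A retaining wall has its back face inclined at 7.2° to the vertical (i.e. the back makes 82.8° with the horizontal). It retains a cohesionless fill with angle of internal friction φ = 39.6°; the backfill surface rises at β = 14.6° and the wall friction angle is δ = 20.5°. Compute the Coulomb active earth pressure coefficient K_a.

K_a = sin²(α+φ) / [sin²α · sin(α−δ) · (1 + √{sin(φ+δ)sin(φ−β) / (sin(α−δ)sin(α+β))})²].
With α = 82.8°, φ = 39.6°, δ = 20.5°, β = 14.6°: K_a = 0.3019.

0.302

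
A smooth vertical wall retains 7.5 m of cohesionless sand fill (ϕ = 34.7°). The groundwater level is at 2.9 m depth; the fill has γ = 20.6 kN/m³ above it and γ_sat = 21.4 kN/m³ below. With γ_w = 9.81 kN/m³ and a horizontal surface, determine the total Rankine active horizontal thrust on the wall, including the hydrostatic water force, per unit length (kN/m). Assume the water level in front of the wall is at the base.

K_a = tan²(45° − φ/2) = 0.2745.
γ' = 21.4 − 9.81 = 11.59 kN/m³. Depth below WT = 4.6 m.
σ'_h at WT = K_a γ d_w = 16.40 kPa; at base = 16.40 + K_a γ' × 4.6 = 31.03 kPa.
P₁ (0–2.9 m) = ½×16.40×2.9 = 23.78. P₂ (2.9–7.5 m) = ½(16.40+31.03)×4.6 = 109.1.
P_w = ½ γ_w h₂² = 0.5×9.81×4.6² = 103.8. Total = 23.78+109.1+103.8 = 236.6 kN/m.

237 kN/m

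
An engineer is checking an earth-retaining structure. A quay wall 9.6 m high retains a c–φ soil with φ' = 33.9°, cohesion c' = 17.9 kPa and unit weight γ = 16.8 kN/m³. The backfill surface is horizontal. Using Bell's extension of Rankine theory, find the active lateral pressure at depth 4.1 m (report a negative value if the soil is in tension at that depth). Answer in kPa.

K_a = (1 − sin φ)/(1 + sin φ) = 0.2839.
σ_a = K_a γ z − 2c√K_a = 0.2839×16.8×4.1 − 2×17.9×0.5328 = 0.4802 kPa.

0.480 kPa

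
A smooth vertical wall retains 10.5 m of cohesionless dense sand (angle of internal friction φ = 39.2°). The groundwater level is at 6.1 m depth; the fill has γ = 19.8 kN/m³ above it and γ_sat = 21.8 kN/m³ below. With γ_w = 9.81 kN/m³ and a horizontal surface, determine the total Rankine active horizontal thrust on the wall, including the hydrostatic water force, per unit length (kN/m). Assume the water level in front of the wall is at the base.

324 kN/m

K_a = tan²(45° − φ/2) = 0.2255.
γ' = 21.8 − 9.81 = 11.99 kN/m³. Depth below WT = 4.4 m.
σ'_h at WT = K_a γ d_w = 27.23 kPa; at base = 27.23 + K_a γ' × 4.4 = 39.13 kPa.
P₁ (0–6.1 m) = ½×27.23×6.1 = 83.06. P₂ (6.1–10.5 m) = ½(27.23+39.13)×4.4 = 146.0.
P_w = ½ γ_w h₂² = 0.5×9.81×4.4² = 94.96. Total = 83.06+146.0+94.96 = 324.0 kN/m.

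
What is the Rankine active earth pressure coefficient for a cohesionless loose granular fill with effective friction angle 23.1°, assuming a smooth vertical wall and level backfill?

K_a = (1 − sin φ)/(1 + sin φ) = (1 − sin 23.1°)/(1 + sin 23.1°) = 0.4364.

0.436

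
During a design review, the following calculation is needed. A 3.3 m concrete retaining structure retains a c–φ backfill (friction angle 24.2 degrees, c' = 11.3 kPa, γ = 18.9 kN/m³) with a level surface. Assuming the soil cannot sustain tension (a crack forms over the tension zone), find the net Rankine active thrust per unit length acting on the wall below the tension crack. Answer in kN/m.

K_a = 0.4185; √K_a = 0.6469.
Tension-crack depth z_c = 2c/(γ√K_a) = 2×11.3/(18.9×0.6469) = 1.848 m.
σ_a at base = K_a γ H − 2c√K_a = 0.4185×18.9×3.3 − 2×11.3×0.6469 = 11.48 kPa.
P_a = ½ × 11.48 × (H − z_c) = 0.5×11.48×1.452 = 8.334 kN/m.

8.33 kN/m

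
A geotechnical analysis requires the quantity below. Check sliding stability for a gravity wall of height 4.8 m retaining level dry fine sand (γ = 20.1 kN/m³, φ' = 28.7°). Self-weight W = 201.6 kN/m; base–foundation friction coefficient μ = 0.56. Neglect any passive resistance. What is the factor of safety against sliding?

K_a = tan²(45° − 28.7°/2) = 0.3511.
P_a = ½K_aγH² = 0.5×0.3511×20.1×4.8² = 81.31 kN/m, acting at H/3 = 1.600 m above the base.
FS_sliding = μW / P_a = 0.56×201.6 / 81.31 = 1.388.

1.39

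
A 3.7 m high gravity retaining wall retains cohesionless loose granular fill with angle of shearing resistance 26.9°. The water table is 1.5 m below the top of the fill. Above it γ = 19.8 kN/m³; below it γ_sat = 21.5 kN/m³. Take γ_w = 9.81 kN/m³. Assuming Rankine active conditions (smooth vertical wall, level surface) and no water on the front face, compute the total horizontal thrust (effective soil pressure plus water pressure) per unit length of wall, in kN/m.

67.4 kN/m

K_a = tan²(45° − φ/2) = 0.3770.
γ' = 21.5 − 9.81 = 11.69 kN/m³. Depth below WT = 2.2 m.
σ'_h at WT = K_a γ d_w = 11.20 kPa; at base = 11.20 + K_a γ' × 2.2 = 20.89 kPa.
P₁ (0–1.5 m) = ½×11.20×1.5 = 8.398. P₂ (1.5–3.7 m) = ½(11.20+20.89)×2.2 = 35.30.
P_w = ½ γ_w h₂² = 0.5×9.81×2.2² = 23.74. Total = 8.398+35.30+23.74 = 67.44 kN/m.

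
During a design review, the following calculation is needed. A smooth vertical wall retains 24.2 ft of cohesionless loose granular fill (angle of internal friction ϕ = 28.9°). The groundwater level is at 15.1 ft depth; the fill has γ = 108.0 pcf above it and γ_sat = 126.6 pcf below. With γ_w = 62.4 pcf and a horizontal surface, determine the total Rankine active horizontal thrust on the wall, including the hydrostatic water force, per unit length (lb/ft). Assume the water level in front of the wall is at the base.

K_a = tan²(45° − φ/2) = 0.3484.
γ' = 126.6 − 62.4 = 64.20 pcf. Depth below WT = 9.1 ft.
σ'_h at WT = K_a γ d_w = 568.1 psf; at base = 568.1 + K_a γ' × 9.1 = 771.6 psf.
P₁ (0–15.1 ft) = ½×568.1×15.1 = 4289. P₂ (15.1–24.2 ft) = ½(568.1+771.6)×9.1 = 6096.
P_w = ½ γ_w h₂² = 0.5×62.4×9.1² = 2584. Total = 4289+6096+2584 = 12970 lb/ft.

13000 lb/ft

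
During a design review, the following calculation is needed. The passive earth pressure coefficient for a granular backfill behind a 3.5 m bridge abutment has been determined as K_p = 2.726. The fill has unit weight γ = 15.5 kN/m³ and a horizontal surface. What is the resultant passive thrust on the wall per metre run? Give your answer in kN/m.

259 kN/m

P = ½ K_p γ H² = 0.5 × 2.726 × 15.5 × 3.5² = 258.8 kN/m.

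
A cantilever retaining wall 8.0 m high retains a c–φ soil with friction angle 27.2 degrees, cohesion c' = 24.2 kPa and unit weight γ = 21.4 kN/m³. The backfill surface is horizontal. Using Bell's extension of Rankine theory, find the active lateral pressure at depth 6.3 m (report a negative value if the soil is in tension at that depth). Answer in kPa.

K_a = (1 − sin φ)/(1 + sin φ) = 0.3726.
σ_a = K_a γ z − 2c√K_a = 0.3726×21.4×6.3 − 2×24.2×0.6104 = 20.69 kPa.

20.7 kPa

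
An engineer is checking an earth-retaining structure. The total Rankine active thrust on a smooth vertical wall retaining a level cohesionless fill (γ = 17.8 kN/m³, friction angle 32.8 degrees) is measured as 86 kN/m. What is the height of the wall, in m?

K_a = 0.2973. P_a = ½ K_a γ H² ⇒ H = √(2P_a/(K_a γ)).
H = √(2×86/(0.2973×17.8)) = 5.701 m.

5.70 m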